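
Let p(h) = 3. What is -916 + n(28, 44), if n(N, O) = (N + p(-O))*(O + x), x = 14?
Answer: 882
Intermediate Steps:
n(N, O) = (3 + N)*(14 + O) (n(N, O) = (N + 3)*(O + 14) = (3 + N)*(14 + O))
-916 + n(28, 44) = -916 + (42 + 3*44 + 14*28 + 28*44) = -916 + (42 + 132 + 392 + 1232) = -916 + 1798 = 882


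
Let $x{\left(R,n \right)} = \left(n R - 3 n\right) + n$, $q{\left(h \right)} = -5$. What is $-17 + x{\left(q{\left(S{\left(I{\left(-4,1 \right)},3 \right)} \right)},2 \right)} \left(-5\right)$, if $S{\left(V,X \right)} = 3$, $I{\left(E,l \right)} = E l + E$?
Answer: $53$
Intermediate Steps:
$I{\left(E,l \right)} = E + E l$
$x{\left(R,n \right)} = - 2 n + R n$ ($x{\left(R,n \right)} = \left(R n - 3 n\right) + n = \left(- 3 n + R n\right) + n = - 2 n + R n$)
$-17 + x{\left(q{\left(S{\left(I{\left(-4,1 \right)},3 \right)} \right)},2 \right)} \left(-5\right) = -17 + 2 \left(-2 - 5\right) \left(-5\right) = -17 + 2 \left(-7\right) \left(-5\right) = -17 - -70 = -17 + 70 = 53$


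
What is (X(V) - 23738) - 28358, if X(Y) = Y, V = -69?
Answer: -52165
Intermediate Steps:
(X(V) - 23738) - 28358 = (-69 - 23738) - 28358 = -23807 - 28358 = -52165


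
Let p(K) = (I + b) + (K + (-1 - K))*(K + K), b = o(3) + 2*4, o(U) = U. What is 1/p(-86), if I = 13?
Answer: 1/196 ≈ 0.0051020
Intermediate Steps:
b = 11 (b = 3 + 2*4 = 3 + 8 = 11)
p(K) = 24 - 2*K (p(K) = (13 + 11) + (K + (-1 - K))*(K + K) = 24 - 2*K)
1/p(-86) = 1/(24 - 2*(-86)) = 1/(24 + 172) = 1/196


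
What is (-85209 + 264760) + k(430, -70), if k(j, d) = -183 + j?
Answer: 179798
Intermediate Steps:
(-85209 + 264760) + k(430, -70) = (-85209 + 264760) + (-183 + 430) = 179551 + 247 = 179798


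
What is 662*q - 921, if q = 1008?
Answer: 666375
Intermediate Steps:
662*q - 921 = 662*1008 - 921 = 667296 - 921 = 666375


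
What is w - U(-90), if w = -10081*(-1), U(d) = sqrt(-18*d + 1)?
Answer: 10081 - sqrt(1621) ≈ 10041.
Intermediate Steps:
U(d) = sqrt(1 - 18*d)
w = 10081
w - U(-90) = 10081 - sqrt(1 - 18*(-90)) = 10081 - sqrt(1 + 1620) = 10081 - sqrt(1621)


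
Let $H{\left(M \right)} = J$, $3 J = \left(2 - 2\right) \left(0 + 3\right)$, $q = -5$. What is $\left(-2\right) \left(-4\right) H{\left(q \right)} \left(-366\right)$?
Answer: $0$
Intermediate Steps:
$J = 0$ ($J = \frac{\left(2 - 2\right) \left(0 + 3\right)}{3} = \frac{0 \cdot 3}{3} = \frac{1}{3} \cdot 0 = 0$)
$H{\left(M \right)} = 0$
$\left(-2\right) \left(-4\right) H{\left(q \right)} \left(-366\right) = \left(-2\right) \left(-4\right) 0 \left(-366\right) = 8 \cdot 0 \left(-366\right) = 0 \left(-366\right) = 0$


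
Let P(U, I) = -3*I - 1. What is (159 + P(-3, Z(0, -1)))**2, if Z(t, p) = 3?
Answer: 22201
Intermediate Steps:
P(U, I) = -1 - 3*I
(159 + P(-3, Z(0, -1)))**2 = (159 + (-1 - 3*3))**2 = (159 + (-1 - 9))**2 = (159 - 10)**2 = 149**2 = 22201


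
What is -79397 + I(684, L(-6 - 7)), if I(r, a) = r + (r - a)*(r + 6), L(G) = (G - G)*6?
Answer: 393247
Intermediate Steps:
L(G) = 0 (L(G) = 0*6 = 0)
I(r, a) = r + (6 + r)*(r - a) (I(r, a) = r + (r - a)*(6 + r) = r + (6 + r)*(r - a))
-79397 + I(684, L(-6 - 7)) = -79397 + (684² - 6*0 + 7*684 - 1*0*684) = -79397 + (467856 + 0 + 4788 + 0) = -79397 + 472644 = 393247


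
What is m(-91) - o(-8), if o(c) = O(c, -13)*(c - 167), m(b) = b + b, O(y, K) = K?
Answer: -2457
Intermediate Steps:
m(b) = 2*b
o(c) = 2171 - 13*c (o(c) = -13*(c - 167) = -13*(-167 + c) = 2171 - 13*c)
m(-91) - o(-8) = 2*(-91) - (2171 - 13*(-8)) = -182 - (2171 + 104) = -182 - 1*2275 = -182 - 2275 = -2457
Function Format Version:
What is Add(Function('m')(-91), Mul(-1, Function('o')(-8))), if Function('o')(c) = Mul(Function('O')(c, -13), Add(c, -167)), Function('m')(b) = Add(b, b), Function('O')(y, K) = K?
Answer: -2457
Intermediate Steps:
Function('m')(b) = Mul(2, b)
Function('o')(c) = Add(2171, Mul(-13, c)) (Function('o')(c) = Mul(-13, Add(c, -167)) = Mul(-13, Add(-167, c)) = Add(2171, Mul(-13, c)))
Add(Function('m')(-91), Mul(-1, Function('o')(-8))) = Add(Mul(2, -91), Mul(-1, Add(2171, Mul(-13, -8)))) = Add(-182, Mul(-1, Add(2171, 104))) = Add(-182, Mul(-1, 2275)) = Add(-182, -2275) = -2457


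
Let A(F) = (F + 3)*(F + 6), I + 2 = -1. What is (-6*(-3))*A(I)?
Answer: 0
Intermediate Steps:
I = -3 (I = -2 - 1 = -3)
A(F) = (3 + F)*(6 + F)
(-6*(-3))*A(I) = (-6*(-3))*(18 + (-3)² + 9*(-3)) = 18*(18 + 9 - 27) = 18*0 = 0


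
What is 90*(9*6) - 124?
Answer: 4736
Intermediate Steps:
90*(9*6) - 124 = 90*54 - 124 = 4860 - 124 = 4736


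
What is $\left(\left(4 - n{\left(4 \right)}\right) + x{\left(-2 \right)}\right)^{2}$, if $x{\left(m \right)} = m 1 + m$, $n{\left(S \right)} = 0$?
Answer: $0$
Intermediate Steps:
$x{\left(m \right)} = 2 m$ ($x{\left(m \right)} = m + m = 2 m$)
$\left(\left(4 - n{\left(4 \right)}\right) + x{\left(-2 \right)}\right)^{2} = \left(\left(4 - 0\right) + 2 \left(-2\right)\right)^{2} = \left(\left(4 + 0\right) - 4\right)^{2} = \left(4 - 4\right)^{2} = 0^{2} = 0$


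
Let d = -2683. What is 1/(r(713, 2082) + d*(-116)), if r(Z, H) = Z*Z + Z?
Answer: 1/820310 ≈ 1.2191e-6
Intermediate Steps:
r(Z, H) = Z + Z² (r(Z, H) = Z² + Z = Z + Z²)
1/(r(713, 2082) + d*(-116)) = 1/(713*(1 + 713) - 2683*(-116)) = 1/(713*714 + 311228) = 1/(509082 + 311228) = 1/820310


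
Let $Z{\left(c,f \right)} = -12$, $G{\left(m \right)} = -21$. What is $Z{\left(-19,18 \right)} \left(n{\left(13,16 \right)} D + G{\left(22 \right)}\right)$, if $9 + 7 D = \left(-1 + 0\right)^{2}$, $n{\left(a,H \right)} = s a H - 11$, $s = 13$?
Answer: $\frac{260292}{7} \approx 37185.0$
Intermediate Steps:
$n{\left(a,H \right)} = -11 + 13 H a$ ($n{\left(a,H \right)} = 13 a H - 11 = 13 H a - 11 = -11 + 13 H a$)
$D = - \frac{8}{7}$ ($D = - \frac{9}{7} + \frac{\left(-1 + 0\right)^{2}}{7} = - \frac{9}{7} + \frac{\left(-1\right)^{2}}{7} = - \frac{9}{7} + \frac{1}{7} \cdot 1 = - \frac{9}{7} + \frac{1}{7} = - \frac{8}{7} \approx -1.1429$)
$Z{\left(-19,18 \right)} \left(n{\left(13,16 \right)} D + G{\left(22 \right)}\right) = - 12 \left(\left(-11 + 13 \cdot 16 \cdot 13\right) \left(- \frac{8}{7}\right) - 21\right) = - 12 \left(\left(-11 + 2704\right) \left(- \frac{8}{7}\right) - 21\right) = - 12 \left(2693 \left(- \frac{8}{7}\right) - 21\right) = - 12 \left(- \frac{21544}{7} - 21\right) = \left(-12\right) \left(- \frac{21691}{7}\right) = \frac{260292}{7}$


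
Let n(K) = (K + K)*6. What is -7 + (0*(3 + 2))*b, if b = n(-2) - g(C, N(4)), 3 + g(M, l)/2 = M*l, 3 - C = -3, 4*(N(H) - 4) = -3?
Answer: -7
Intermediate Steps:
N(H) = 13/4 (N(H) = 4 + (¼)*(-3) = 4 - ¾ = 13/4)
C = 6 (C = 3 - 1*(-3) = 3 + 3 = 6)
n(K) = 12*K (n(K) = (2*K)*6 = 12*K)
g(M, l) = -6 + 2*M*l (g(M, l) = -6 + 2*(M*l) = -6 + 2*M*l)
b = -57 (b = 12*(-2) - (-6 + 2*6*(13/4)) = -24 - (-6 + 39) = -24 - 1*33 = -24 - 33 = -57)
-7 + (0*(3 + 2))*b = -7 + (0*(3 + 2))*(-57) = -7 + (0*5)*(-57) = -7 + 0*(-57) = -7 + 0 = -7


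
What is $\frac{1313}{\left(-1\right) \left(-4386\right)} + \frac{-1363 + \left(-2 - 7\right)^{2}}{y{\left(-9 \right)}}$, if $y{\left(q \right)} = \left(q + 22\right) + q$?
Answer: $- \frac{702200}{2193} \approx -320.2$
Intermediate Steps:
$y{\left(q \right)} = 22 + 2 q$ ($y{\left(q \right)} = \left(22 + q\right) + q = 22 + 2 q$)
$\frac{1313}{\left(-1\right) \left(-4386\right)} + \frac{-1363 + \left(-2 - 7\right)^{2}}{y{\left(-9 \right)}} = \frac{1313}{\left(-1\right) \left(-4386\right)} + \frac{-1363 + \left(-2 - 7\right)^{2}}{22 + 2 \left(-9\right)} = \frac{1313}{4386} + \frac{-1363 + \left(-9\right)^{2}}{22 - 18} = 1313 \cdot \frac{1}{4386} + \frac{-1363 + 81}{4} = \frac{1313}{4386} - \frac{641}{2} = - \frac{702200}{2193}$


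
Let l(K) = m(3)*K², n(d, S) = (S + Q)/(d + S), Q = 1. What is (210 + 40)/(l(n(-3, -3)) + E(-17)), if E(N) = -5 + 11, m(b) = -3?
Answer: 750/17 ≈ 44.118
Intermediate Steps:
E(N) = 6
n(d, S) = (1 + S)/(S + d) (n(d, S) = (S + 1)/(d + S) = (1 + S)/(S + d))
l(K) = -3*K²
(210 + 40)/(l(n(-3, -3)) + E(-17)) = (210 + 40)/(-3*(1 - 3)²/(-3 - 3)² + 6) = 250/(-3*(-2/(-6))² + 6) = 250/(-3*(-⅙*(-2))² + 6) = 250/(-3*(⅓)² + 6) = 250/(-3*⅑ + 6) = 250/(-⅓ + 6) = 250/(17/3) = 250*(3/17) = 750/17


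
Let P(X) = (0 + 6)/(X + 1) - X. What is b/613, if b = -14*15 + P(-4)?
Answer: -208/613 ≈ -0.33931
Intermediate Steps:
P(X) = -X + 6/(1 + X) (P(X) = 6/(1 + X) - X = -X + 6/(1 + X))
b = -208 (b = -14*15 + (6 - 1*(-4) - 1*(-4)**2)/(1 - 4) = -210 + (6 + 4 - 1*16)/(-3) = -210 - (6 + 4 - 16)/3 = -210 - 1/3*(-6) = -210 + 2 = -208)
b/613 = -208/613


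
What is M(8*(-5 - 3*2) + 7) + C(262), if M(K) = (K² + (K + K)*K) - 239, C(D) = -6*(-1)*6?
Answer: 19480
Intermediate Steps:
C(D) = 36 (C(D) = 6*6 = 36)
M(K) = -239 + 3*K² (M(K) = (K² + (2*K)*K) - 239 = (K² + 2*K²) - 239 = 3*K² - 239 = -239 + 3*K²)
M(8*(-5 - 3*2) + 7) + C(262) = (-239 + 3*(8*(-5 - 3*2) + 7)²) + 36 = (-239 + 3*(8*(-5 - 6) + 7)²) + 36 = (-239 + 3*(8*(-11) + 7)²) + 36 = (-239 + 3*(-88 + 7)²) + 36 = (-239 + 3*(-81)²) + 36 = (-239 + 3*6561) + 36 = (-239 + 19683) + 36 = 19444 + 36 = 19480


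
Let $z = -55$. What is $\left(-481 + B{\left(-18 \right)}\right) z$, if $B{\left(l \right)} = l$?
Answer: $27445$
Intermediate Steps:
$\left(-481 + B{\left(-18 \right)}\right) z = \left(-481 - 18\right) \left(-55\right) = \left(-499\right) \left(-55\right) = 27445$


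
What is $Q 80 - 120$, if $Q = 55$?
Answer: $4280$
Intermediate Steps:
$Q 80 - 120 = 55 \cdot 80 - 120 = 4400 - 120 = 4280$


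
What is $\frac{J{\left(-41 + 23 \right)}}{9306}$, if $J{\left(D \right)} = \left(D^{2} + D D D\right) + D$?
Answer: $- \frac{307}{517} \approx -0.59381$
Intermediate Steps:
$J{\left(D \right)} = D + D^{2} + D^{3}$ ($J{\left(D \right)} = \left(D^{2} + D^{2} D\right) + D = \left(D^{2} + D^{3}\right) + D = D + D^{2} + D^{3}$)
$\frac{J{\left(-41 + 23 \right)}}{9306} = \frac{\left(-41 + 23\right) \left(1 + \left(-41 + 23\right) + \left(-41 + 23\right)^{2}\right)}{9306} = - 18 \left(1 - 18 + \left(-18\right)^{2}\right) \frac{1}{9306} = - 18 \left(1 - 18 + 324\right) \frac{1}{9306} = \left(-18\right) 307 \cdot \frac{1}{9306} = \left(-5526\right) \frac{1}{9306} = - \frac{307}{517}$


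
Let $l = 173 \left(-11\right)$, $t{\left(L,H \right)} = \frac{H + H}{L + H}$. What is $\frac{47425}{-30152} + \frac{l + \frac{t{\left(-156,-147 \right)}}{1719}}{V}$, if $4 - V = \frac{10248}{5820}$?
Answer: $- \frac{2420286574871465}{2842583327784} \approx -851.44$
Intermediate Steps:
$V = \frac{1086}{485}$ ($V = 4 - \frac{10248}{5820} = 4 - 10248 \cdot \frac{1}{5820} = 4 - \frac{854}{485} = \frac{1086}{485} \approx 2.2392$)
$t{\left(L,H \right)} = \frac{2 H}{H + L}$
$l = -1903$
$\frac{47425}{-30152} + \frac{l + \frac{t{\left(-156,-147 \right)}}{1719}}{V} = \frac{47425}{-30152} + \frac{-1903 + \frac{2 \left(-147\right) \frac{1}{-147 - 156}}{1719}}{\frac{1086}{485}} = 47425 \left(- \frac{1}{30152}\right) + \left(-1903 + 2 \left(-147\right) \frac{1}{-303} \cdot \frac{1}{1719}\right) \frac{485}{1086} = - \frac{47425}{30152} + \left(-1903 + 2 \left(-147\right) \left(- \frac{1}{303}\right) \frac{1}{1719}\right) \frac{485}{1086} = - \frac{47425}{30152} + \left(-1903 + \frac{98}{101} \cdot \frac{1}{1719}\right) \frac{485}{1086} = - \frac{47425}{30152} + \left(-1903 + \frac{98}{173619}\right) \frac{485}{1086} = - \frac{47425}{30152} - \frac{160242476615}{188550234} = - \frac{2420286574871465}{2842583327784}$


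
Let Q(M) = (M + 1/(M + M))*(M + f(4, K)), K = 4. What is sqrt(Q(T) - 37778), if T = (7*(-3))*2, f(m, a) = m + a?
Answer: I*sqrt(64120686)/42 ≈ 190.66*I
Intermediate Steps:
f(m, a) = a + m
T = -42 (T = -21*2 = -42)
Q(M) = (8 + M)*(M + 1/(2*M)) (Q(M) = (M + 1/(M + M))*(M + (4 + 4)) = (M + 1/(2*M))*(M + 8) = (M + 1/(2*M))*(8 + M) = (8 + M)*(M + 1/(2*M)))
sqrt(Q(T) - 37778) = sqrt((1/2 + (-42)**2 + 4/(-42) + 8*(-42)) - 37778) = sqrt((1/2 + 1764 + 4*(-1/42) - 336) - 37778) = sqrt((1/2 + 1764 - 2/21 - 336) - 37778) = sqrt(59993/42 - 37778) = sqrt(-1526683/42) = I*sqrt(64120686)/42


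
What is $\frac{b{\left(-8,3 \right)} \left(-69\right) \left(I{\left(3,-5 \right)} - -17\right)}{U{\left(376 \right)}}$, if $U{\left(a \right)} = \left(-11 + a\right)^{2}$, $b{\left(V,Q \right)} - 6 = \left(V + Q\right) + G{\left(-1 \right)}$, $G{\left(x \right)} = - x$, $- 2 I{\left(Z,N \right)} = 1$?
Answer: $- \frac{2277}{133225} \approx -0.017091$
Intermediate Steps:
$I{\left(Z,N \right)} = - \frac{1}{2}$ ($I{\left(Z,N \right)} = \left(- \frac{1}{2}\right) 1 = - \frac{1}{2}$)
$b{\left(V,Q \right)} = 7 + Q + V$ ($b{\left(V,Q \right)} = 6 - \left(-1 - Q - V\right) = 6 + \left(\left(Q + V\right) + 1\right) = 6 + \left(1 + Q + V\right) = 7 + Q + V$)
$\frac{b{\left(-8,3 \right)} \left(-69\right) \left(I{\left(3,-5 \right)} - -17\right)}{U{\left(376 \right)}} = \frac{\left(7 + 3 - 8\right) \left(-69\right) \left(- \frac{1}{2} - -17\right)}{\left(-11 + 376\right)^{2}} = \frac{2 \left(-69\right) \left(- \frac{1}{2} + 17\right)}{365^{2}} = \frac{\left(-138\right) \frac{33}{2}}{133225} = \left(-2277\right) \frac{1}{133225} = - \frac{2277}{133225}$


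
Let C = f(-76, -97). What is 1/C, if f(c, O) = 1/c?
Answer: -76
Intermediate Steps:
C = -1/76 (C = 1/(-76) = -1/76 ≈ -0.013158)
1/C = 1/(-1/76) = -76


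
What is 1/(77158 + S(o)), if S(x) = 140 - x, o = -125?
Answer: 1/77423 ≈ 1.2916e-5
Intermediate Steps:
1/(77158 + S(o)) = 1/(77158 + (140 - 1*(-125))) = 1/(77158 + (140 + 125)) = 1/(77158 + 265) = 1/77423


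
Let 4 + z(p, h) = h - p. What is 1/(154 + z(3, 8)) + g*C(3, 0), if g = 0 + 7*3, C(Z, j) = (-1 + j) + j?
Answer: -3254/155 ≈ -20.994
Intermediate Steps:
z(p, h) = -4 + h - p (z(p, h) = -4 + (h - p) = -4 + h - p)
C(Z, j) = -1 + 2*j
g = 21 (g = 0 + 21 = 21)
1/(154 + z(3, 8)) + g*C(3, 0) = 1/(154 + (-4 + 8 - 1*3)) + 21*(-1 + 2*0) = 1/(154 + (-4 + 8 - 3)) + 21*(-1 + 0) = 1/(154 + 1) + 21*(-1) = 1/155 - 21 = -3254/155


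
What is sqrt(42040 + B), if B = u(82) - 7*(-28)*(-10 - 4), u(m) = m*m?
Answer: 2*sqrt(11505) ≈ 214.52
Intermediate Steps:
u(m) = m**2
B = 3980 (B = 82**2 - 7*(-28)*(-10 - 4) = 6724 - (-196)*(-14) = 6724 - 1*2744 = 6724 - 2744 = 3980)
sqrt(42040 + B) = sqrt(42040 + 3980) = sqrt(46020) = 2*sqrt(11505)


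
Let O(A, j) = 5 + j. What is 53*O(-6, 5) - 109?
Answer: 421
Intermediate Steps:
53*O(-6, 5) - 109 = 53*(5 + 5) - 109 = 53*10 - 109 = 530 - 109 = 421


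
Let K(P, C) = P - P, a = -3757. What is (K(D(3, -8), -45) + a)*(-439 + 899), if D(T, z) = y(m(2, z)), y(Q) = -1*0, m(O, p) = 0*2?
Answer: -1728220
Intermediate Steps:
m(O, p) = 0
y(Q) = 0
D(T, z) = 0
K(P, C) = 0
(K(D(3, -8), -45) + a)*(-439 + 899) = (0 - 3757)*(-439 + 899) = -3757*460 = -1728220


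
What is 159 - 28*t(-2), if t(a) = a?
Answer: 215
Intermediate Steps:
159 - 28*t(-2) = 159 - 28*(-2) = 159 + 56 = 215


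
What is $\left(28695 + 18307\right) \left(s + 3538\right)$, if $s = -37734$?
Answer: $-1607280392$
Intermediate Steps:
$\left(28695 + 18307\right) \left(s + 3538\right) = \left(28695 + 18307\right) \left(-37734 + 3538\right) = 47002 \left(-34196\right) = -1607280392$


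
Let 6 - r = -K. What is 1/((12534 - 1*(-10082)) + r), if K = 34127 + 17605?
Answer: 1/74354 ≈ 1.3449e-5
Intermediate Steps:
K = 51732
r = 51738 (r = 6 - (-1)*51732 = 6 - 1*(-51732) = 6 + 51732 = 51738)
1/((12534 - 1*(-10082)) + r) = 1/((12534 - 1*(-10082)) + 51738) = 1/((12534 + 10082) + 51738) = 1/(22616 + 51738) = 1/74354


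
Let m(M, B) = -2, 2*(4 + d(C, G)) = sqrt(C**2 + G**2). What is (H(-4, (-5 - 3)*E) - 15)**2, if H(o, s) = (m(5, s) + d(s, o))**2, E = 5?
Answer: 238801 - 20400*sqrt(101) ≈ 33784.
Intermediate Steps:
d(C, G) = -4 + sqrt(C**2 + G**2)/2
H(o, s) = (-6 + sqrt(o**2 + s**2)/2)**2 (H(o, s) = (-2 + (-4 + sqrt(s**2 + o**2)/2))**2 = (-2 + (-4 + sqrt(o**2 + s**2)/2))**2 = (-6 + sqrt(o**2 + s**2)/2)**2)
(H(-4, (-5 - 3)*E) - 15)**2 = ((-12 + sqrt((-4)**2 + ((-5 - 3)*5)**2))**2/4 - 15)**2 = ((-12 + sqrt(16 + (-8*5)**2))**2/4 - 15)**2 = ((-12 + sqrt(16 + (-40)**2))**2/4 - 15)**2 = ((-12 + sqrt(16 + 1600))**2/4 - 15)**2 = ((-12 + sqrt(1616))**2/4 - 15)**2 = ((-12 + 4*sqrt(101))**2/4 - 15)**2 = (-15 + (-12 + 4*sqrt(101))**2/4)**2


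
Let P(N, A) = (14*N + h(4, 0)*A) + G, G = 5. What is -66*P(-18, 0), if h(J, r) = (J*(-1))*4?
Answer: 16302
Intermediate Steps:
h(J, r) = -4*J (h(J, r) = -J*4 = -4*J)
P(N, A) = 5 - 16*A + 14*N (P(N, A) = (14*N + (-4*4)*A) + 5 = (14*N - 16*A) + 5 = (-16*A + 14*N) + 5 = 5 - 16*A + 14*N)
-66*P(-18, 0) = -66*(5 - 16*0 + 14*(-18)) = -66*(5 + 0 - 252) = -66*(-247) = 16302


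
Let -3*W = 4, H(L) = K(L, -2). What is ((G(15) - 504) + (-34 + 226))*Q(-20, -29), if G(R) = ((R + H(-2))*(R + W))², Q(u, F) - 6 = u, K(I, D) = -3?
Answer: -372176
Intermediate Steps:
H(L) = -3
W = -4/3 (W = -⅓*4 = -4/3 ≈ -1.3333)
Q(u, F) = 6 + u
G(R) = (-3 + R)²*(-4/3 + R)² (G(R) = ((R - 3)*(R - 4/3))² = ((-3 + R)*(-4/3 + R))² = (-3 + R)²*(-4/3 + R)²)
((G(15) - 504) + (-34 + 226))*Q(-20, -29) = (((-4 + 3*15)²*(-3 + 15)²/9 - 504) + (-34 + 226))*(6 - 20) = (((⅑)*(-4 + 45)²*12² - 504) + 192)*(-14) = (((⅑)*41²*144 - 504) + 192)*(-14) = (((⅑)*1681*144 - 504) + 192)*(-14) = ((26896 - 504) + 192)*(-14) = (26392 + 192)*(-14) = 26584*(-14) = -372176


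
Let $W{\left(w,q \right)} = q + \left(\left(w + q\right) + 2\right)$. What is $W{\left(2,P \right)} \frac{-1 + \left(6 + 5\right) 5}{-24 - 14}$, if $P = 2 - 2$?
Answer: $- \frac{108}{19} \approx -5.6842$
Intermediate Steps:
$P = 0$ ($P = 2 - 2 = 0$)
$W{\left(w,q \right)} = 2 + w + 2 q$ ($W{\left(w,q \right)} = q + \left(\left(q + w\right) + 2\right) = q + \left(2 + q + w\right) = 2 + w + 2 q$)
$W{\left(2,P \right)} \frac{-1 + \left(6 + 5\right) 5}{-24 - 14} = \left(2 + 2 + 2 \cdot 0\right) \frac{-1 + \left(6 + 5\right) 5}{-24 - 14} = \left(2 + 2 + 0\right) \frac{-1 + 11 \cdot 5}{-38} = 4 \left(-1 + 55\right) \left(- \frac{1}{38}\right) = 4 \cdot 54 \left(- \frac{1}{38}\right) = 4 \left(- \frac{27}{19}\right) = - \frac{108}{19}$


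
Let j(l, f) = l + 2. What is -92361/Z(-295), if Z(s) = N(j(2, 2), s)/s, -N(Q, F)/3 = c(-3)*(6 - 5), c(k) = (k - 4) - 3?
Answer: 1816433/2 ≈ 9.0822e+5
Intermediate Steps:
c(k) = -7 + k (c(k) = (-4 + k) - 3 = -7 + k)
j(l, f) = 2 + l
N(Q, F) = 30 (N(Q, F) = -3*(-7 - 3)*(6 - 5) = -(-30) = -3*(-10) = 30)
Z(s) = 30/s
-92361/Z(-295) = -92361/(30/(-295)) = -92361/(30*(-1/295)) = -92361/(-6/59) = -92361*(-59/6) = 1816433/2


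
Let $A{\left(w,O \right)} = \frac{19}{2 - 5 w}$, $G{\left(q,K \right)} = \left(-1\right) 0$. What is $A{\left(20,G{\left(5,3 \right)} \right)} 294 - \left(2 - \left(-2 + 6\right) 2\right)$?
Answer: $-51$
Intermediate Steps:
$G{\left(q,K \right)} = 0$
$A{\left(20,G{\left(5,3 \right)} \right)} 294 - \left(2 - \left(-2 + 6\right) 2\right) = - \frac{19}{-2 + 5 \cdot 20} \cdot 294 - \left(2 - \left(-2 + 6\right) 2\right) = - \frac{19}{-2 + 100} \cdot 294 + \left(4 \cdot 2 - 2\right) = - \frac{19}{98} \cdot 294 + \left(8 - 2\right) = \left(-19\right) \frac{1}{98} \cdot 294 + 6 = \left(- \frac{19}{98}\right) 294 + 6 = -57 + 6 = -51$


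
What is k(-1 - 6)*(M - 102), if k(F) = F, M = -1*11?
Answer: 791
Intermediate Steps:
M = -11
k(-1 - 6)*(M - 102) = (-1 - 6)*(-11 - 102) = -7*(-113) = 791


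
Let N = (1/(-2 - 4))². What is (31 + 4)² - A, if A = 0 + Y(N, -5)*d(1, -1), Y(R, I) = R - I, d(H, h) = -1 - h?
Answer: 1225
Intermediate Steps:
N = 1/36 (N = (1/(-6))² = (-⅙)² = 1/36 ≈ 0.027778)
A = 0 (A = 0 + (1/36 - 1*(-5))*(-1 - 1*(-1)) = 0 + (1/36 + 5)*(-1 + 1) = 0 + (181/36)*0 = 0 + 0 = 0)
(31 + 4)² - A = (31 + 4)² - 1*0 = 35² + 0 = 1225 + 0 = 1225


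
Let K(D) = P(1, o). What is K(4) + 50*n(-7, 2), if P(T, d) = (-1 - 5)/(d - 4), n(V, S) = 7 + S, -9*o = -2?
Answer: 7677/17 ≈ 451.59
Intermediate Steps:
o = 2/9 (o = -⅑*(-2) = 2/9 ≈ 0.22222)
P(T, d) = -6/(-4 + d)
K(D) = 27/17 (K(D) = -6/(-4 + 2/9) = -6/(-34/9) = -6*(-9/34) = 27/17)
K(4) + 50*n(-7, 2) = 27/17 + 50*(7 + 2) = 27/17 + 50*9 = 27/17 + 450 = 7677/17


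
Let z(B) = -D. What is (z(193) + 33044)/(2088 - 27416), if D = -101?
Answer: -33145/25328 ≈ -1.3086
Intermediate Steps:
z(B) = 101 (z(B) = -1*(-101) = 101)
(z(193) + 33044)/(2088 - 27416) = (101 + 33044)/(2088 - 27416) = 33145/(-25328) = 33145*(-1/25328) = -33145/25328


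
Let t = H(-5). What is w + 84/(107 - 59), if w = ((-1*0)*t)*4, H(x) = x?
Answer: 7/4 ≈ 1.7500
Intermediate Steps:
t = -5
w = 0 (w = (-1*0*(-5))*4 = (0*(-5))*4 = 0*4 = 0)
w + 84/(107 - 59) = 0 + 84/(107 - 59) = 0 + 84/48 = 0 + 84*(1/48) = 0 + 7/4 = 7/4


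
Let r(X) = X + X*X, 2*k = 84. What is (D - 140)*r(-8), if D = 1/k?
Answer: -23516/3 ≈ -7838.7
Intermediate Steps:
k = 42 (k = (½)*84 = 42)
r(X) = X + X²
D = 1/42 ≈ 0.023810
(D - 140)*r(-8) = (1/42 - 140)*(-8*(1 - 8)) = -(-23516)*(-7)/21 = -5879/42*56 = -23516/3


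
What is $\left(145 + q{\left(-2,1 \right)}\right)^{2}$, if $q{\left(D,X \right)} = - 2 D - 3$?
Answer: $21316$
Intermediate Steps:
$q{\left(D,X \right)} = -3 - 2 D$
$\left(145 + q{\left(-2,1 \right)}\right)^{2} = \left(145 - -1\right)^{2} = \left(145 + \left(-3 + 4\right)\right)^{2} = \left(145 + 1\right)^{2} = 146^{2} = 21316$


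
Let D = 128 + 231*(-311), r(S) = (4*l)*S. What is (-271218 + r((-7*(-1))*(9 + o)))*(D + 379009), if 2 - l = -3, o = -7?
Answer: -83258163648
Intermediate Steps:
l = 5 (l = 2 - 1*(-3) = 2 + 3 = 5)
r(S) = 20*S (r(S) = (4*5)*S = 20*S)
D = -71713 (D = 128 - 71841 = -71713)
(-271218 + r((-7*(-1))*(9 + o)))*(D + 379009) = (-271218 + 20*((-7*(-1))*(9 - 7)))*(-71713 + 379009) = (-271218 + 20*(7*2))*307296 = (-271218 + 20*14)*307296 = (-271218 + 280)*307296 = -270938*307296 = -83258163648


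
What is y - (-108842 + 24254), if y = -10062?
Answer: 74526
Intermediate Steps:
y - (-108842 + 24254) = -10062 - (-108842 + 24254) = -10062 - 1*(-84588) = -10062 + 84588 = 74526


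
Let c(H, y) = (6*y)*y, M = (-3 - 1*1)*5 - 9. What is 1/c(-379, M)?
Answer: 1/5046 ≈ 0.00019818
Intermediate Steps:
M = -29 (M = (-3 - 1)*5 - 9 = -4*5 - 9 = -20 - 9 = -29)
c(H, y) = 6*y**2
1/c(-379, M) = 1/(6*(-29)**2) = 1/(6*841) = 1/5046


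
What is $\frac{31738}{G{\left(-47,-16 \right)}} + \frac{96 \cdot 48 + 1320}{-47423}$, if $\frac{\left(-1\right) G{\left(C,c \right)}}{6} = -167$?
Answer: $\frac{749585659}{23758923} \approx 31.55$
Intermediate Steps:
$G{\left(C,c \right)} = 1002$ ($G{\left(C,c \right)} = \left(-6\right) \left(-167\right) = 1002$)
$\frac{31738}{G{\left(-47,-16 \right)}} + \frac{96 \cdot 48 + 1320}{-47423} = \frac{31738}{1002} + \frac{96 \cdot 48 + 1320}{-47423} = 31738 \cdot \frac{1}{1002} + \left(4608 + 1320\right) \left(- \frac{1}{47423}\right) = \frac{15869}{501} + 5928 \left(- \frac{1}{47423}\right) = \frac{15869}{501} - \frac{5928}{47423} = \frac{749585659}{23758923}$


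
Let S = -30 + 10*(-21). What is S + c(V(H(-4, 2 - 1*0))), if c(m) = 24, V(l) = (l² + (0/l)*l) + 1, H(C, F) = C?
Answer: -216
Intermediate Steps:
V(l) = 1 + l² (V(l) = (l² + 0*l) + 1 = (l² + 0) + 1 = l² + 1 = 1 + l²)
S = -240 (S = -30 - 210 = -240)
S + c(V(H(-4, 2 - 1*0))) = -240 + 24 = -216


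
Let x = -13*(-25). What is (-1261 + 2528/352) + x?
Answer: -10217/11 ≈ -928.82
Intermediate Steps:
x = 325
(-1261 + 2528/352) + x = (-1261 + 2528/352) + 325 = (-1261 + 2528*(1/352)) + 325 = (-1261 + 79/11) + 325 = -13792/11 + 325 = -10217/11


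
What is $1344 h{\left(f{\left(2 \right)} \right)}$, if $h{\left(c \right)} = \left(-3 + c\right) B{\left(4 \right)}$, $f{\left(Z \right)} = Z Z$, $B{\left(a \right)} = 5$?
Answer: $6720$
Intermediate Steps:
$f{\left(Z \right)} = Z^{2}$
$h{\left(c \right)} = -15 + 5 c$ ($h{\left(c \right)} = \left(-3 + c\right) 5 = -15 + 5 c$)
$1344 h{\left(f{\left(2 \right)} \right)} = 1344 \left(-15 + 5 \cdot 2^{2}\right) = 1344 \left(-15 + 5 \cdot 4\right) = 1344 \left(-15 + 20\right) = 1344 \cdot 5 = 6720$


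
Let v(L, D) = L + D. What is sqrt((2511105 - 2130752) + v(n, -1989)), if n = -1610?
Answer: sqrt(376754) ≈ 613.80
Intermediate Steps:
v(L, D) = D + L
sqrt((2511105 - 2130752) + v(n, -1989)) = sqrt((2511105 - 2130752) + (-1989 - 1610)) = sqrt(380353 - 3599) = sqrt(376754)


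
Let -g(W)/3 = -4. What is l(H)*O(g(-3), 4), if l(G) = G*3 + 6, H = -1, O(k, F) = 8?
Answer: 24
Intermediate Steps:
g(W) = 12 (g(W) = -3*(-4) = 12)
l(G) = 6 + 3*G (l(G) = 3*G + 6 = 6 + 3*G)
l(H)*O(g(-3), 4) = (6 + 3*(-1))*8 = (6 - 3)*8 = 3*8 = 24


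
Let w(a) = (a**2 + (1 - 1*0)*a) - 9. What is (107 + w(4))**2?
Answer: 13924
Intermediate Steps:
w(a) = -9 + a + a**2 (w(a) = (a**2 + (1 + 0)*a) - 9 = (a**2 + 1*a) - 9 = (a**2 + a) - 9 = (a + a**2) - 9 = -9 + a + a**2)
(107 + w(4))**2 = (107 + (-9 + 4 + 4**2))**2 = (107 + (-9 + 4 + 16))**2 = (107 + 11)**2 = 118**2 = 13924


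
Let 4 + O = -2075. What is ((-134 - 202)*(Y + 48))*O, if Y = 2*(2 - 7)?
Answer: 26544672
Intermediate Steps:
O = -2079 (O = -4 - 2075 = -2079)
Y = -10 (Y = 2*(-5) = -10)
((-134 - 202)*(Y + 48))*O = ((-134 - 202)*(-10 + 48))*(-2079) = -336*38*(-2079) = -12768*(-2079) = 26544672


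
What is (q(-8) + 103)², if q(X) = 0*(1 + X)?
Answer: 10609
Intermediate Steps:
q(X) = 0
(q(-8) + 103)² = (0 + 103)² = 103² = 10609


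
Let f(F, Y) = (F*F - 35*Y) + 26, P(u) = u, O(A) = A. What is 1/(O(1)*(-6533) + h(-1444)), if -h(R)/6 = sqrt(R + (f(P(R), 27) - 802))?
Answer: 6533/32270867 - 6*sqrt(2081971)/32270867 ≈ -6.5831e-5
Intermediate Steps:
f(F, Y) = 26 + F**2 - 35*Y (f(F, Y) = (F**2 - 35*Y) + 26 = 26 + F**2 - 35*Y)
h(R) = -6*sqrt(-1721 + R + R**2) (h(R) = -6*sqrt(R + ((26 + R**2 - 35*27) - 802)) = -6*sqrt(R + ((26 + R**2 - 945) - 802)) = -6*sqrt(R + ((-919 + R**2) - 802)) = -6*sqrt(R + (-1721 + R**2)) = -6*sqrt(-1721 + R + R**2))
1/(O(1)*(-6533) + h(-1444)) = 1/(1*(-6533) - 6*sqrt(-1721 - 1444 + (-1444)**2)) = 1/(-6533 - 6*sqrt(-1721 - 1444 + 2085136)) = 1/(-6533 - 6*sqrt(2081971))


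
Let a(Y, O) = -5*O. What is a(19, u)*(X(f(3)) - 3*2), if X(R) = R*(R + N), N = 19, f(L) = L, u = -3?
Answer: 900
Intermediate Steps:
X(R) = R*(19 + R) (X(R) = R*(R + 19) = R*(19 + R))
a(19, u)*(X(f(3)) - 3*2) = (-5*(-3))*(3*(19 + 3) - 3*2) = 15*(3*22 - 6) = 15*(66 - 6) = 15*60 = 900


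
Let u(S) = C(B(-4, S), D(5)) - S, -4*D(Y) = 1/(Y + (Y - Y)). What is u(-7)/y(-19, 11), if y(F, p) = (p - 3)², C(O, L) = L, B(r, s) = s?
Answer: 139/1280 ≈ 0.10859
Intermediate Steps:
D(Y) = -1/(4*Y) (D(Y) = -1/(4*(Y + (Y - Y))) = -1/(4*(Y + 0)) = -1/(4*Y))
u(S) = -1/20 - S (u(S) = -¼/5 - S = -¼*⅕ - S = -1/20 - S)
y(F, p) = (-3 + p)²
u(-7)/y(-19, 11) = (-1/20 - 1*(-7))/((-3 + 11)²) = (-1/20 + 7)/(8²) = (139/20)/64 = (139/20)*(1/64) = 139/1280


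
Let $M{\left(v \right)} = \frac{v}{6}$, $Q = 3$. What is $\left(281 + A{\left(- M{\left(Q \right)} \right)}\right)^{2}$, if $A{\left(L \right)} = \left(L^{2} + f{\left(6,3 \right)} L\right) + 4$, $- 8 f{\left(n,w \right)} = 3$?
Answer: $\frac{20857489}{256} \approx 81475.0$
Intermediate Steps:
$M{\left(v \right)} = \frac{v}{6}$ ($M{\left(v \right)} = v \frac{1}{6} = \frac{v}{6}$)
$f{\left(n,w \right)} = - \frac{3}{8}$ ($f{\left(n,w \right)} = \left(- \frac{1}{8}\right) 3 = - \frac{3}{8}$)
$A{\left(L \right)} = 4 + L^{2} - \frac{3 L}{8}$ ($A{\left(L \right)} = \left(L^{2} - \frac{3 L}{8}\right) + 4 = 4 + L^{2} - \frac{3 L}{8}$)
$\left(281 + A{\left(- M{\left(Q \right)} \right)}\right)^{2} = \left(281 + \left(4 + \left(- \frac{3}{6}\right)^{2} - \frac{3 \left(- \frac{3}{6}\right)}{8}\right)\right)^{2} = \left(281 + \left(4 + \left(\left(-1\right) \frac{1}{2}\right)^{2} - \frac{3 \left(\left(-1\right) \frac{1}{2}\right)}{8}\right)\right)^{2} = \left(281 + \left(4 + \left(- \frac{1}{2}\right)^{2} - - \frac{3}{16}\right)\right)^{2} = \left(281 + \left(4 + \frac{1}{4} + \frac{3}{16}\right)\right)^{2} = \left(281 + \frac{71}{16}\right)^{2} = \left(\frac{4567}{16}\right)^{2} = \frac{20857489}{256}$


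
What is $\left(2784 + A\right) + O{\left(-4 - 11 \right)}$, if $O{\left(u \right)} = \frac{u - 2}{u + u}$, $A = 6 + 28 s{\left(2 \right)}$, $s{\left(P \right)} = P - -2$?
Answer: $\frac{87077}{30} \approx 2902.6$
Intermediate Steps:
$s{\left(P \right)} = 2 + P$ ($s{\left(P \right)} = P + 2 = 2 + P$)
$A = 118$ ($A = 6 + 28 \left(2 + 2\right) = 6 + 28 \cdot 4 = 6 + 112 = 118$)
$O{\left(u \right)} = \frac{-2 + u}{2 u}$
$\left(2784 + A\right) + O{\left(-4 - 11 \right)} = \left(2784 + 118\right) + \frac{-2 - 15}{2 \left(-4 - 11\right)} = 2902 + \frac{-2 - 15}{2 \left(-15\right)} = 2902 + \frac{1}{2} \left(- \frac{1}{15}\right) \left(-17\right) = 2902 + \frac{17}{30} = \frac{87077}{30}$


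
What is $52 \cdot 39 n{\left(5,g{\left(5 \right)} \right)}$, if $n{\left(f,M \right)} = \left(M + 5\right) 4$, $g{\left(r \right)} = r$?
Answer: $81120$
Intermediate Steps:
$n{\left(f,M \right)} = 20 + 4 M$ ($n{\left(f,M \right)} = \left(5 + M\right) 4 = 20 + 4 M$)
$52 \cdot 39 n{\left(5,g{\left(5 \right)} \right)} = 52 \cdot 39 \left(20 + 4 \cdot 5\right) = 2028 \left(20 + 20\right) = 2028 \cdot 40 = 81120$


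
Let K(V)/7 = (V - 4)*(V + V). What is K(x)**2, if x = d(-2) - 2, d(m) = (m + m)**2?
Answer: 3841600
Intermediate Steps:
d(m) = 4*m**2 (d(m) = (2*m)**2 = 4*m**2)
x = 14 (x = 4*(-2)**2 - 2 = 4*4 - 2 = 16 - 2 = 14)
K(V) = 14*V*(-4 + V) (K(V) = 7*((V - 4)*(V + V)) = 7*((-4 + V)*(2*V)) = 7*(2*V*(-4 + V)) = 14*V*(-4 + V))
K(x)**2 = (14*14*(-4 + 14))**2 = (14*14*10)**2 = 1960**2 = 3841600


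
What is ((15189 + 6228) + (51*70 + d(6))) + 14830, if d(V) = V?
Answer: 39823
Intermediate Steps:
((15189 + 6228) + (51*70 + d(6))) + 14830 = ((15189 + 6228) + (51*70 + 6)) + 14830 = (21417 + (3570 + 6)) + 14830 = (21417 + 3576) + 14830 = 24993 + 14830 = 39823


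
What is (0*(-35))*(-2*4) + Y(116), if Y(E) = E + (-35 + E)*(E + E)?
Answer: 18908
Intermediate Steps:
Y(E) = E + 2*E*(-35 + E) (Y(E) = E + (-35 + E)*(2*E) = E + 2*E*(-35 + E))
(0*(-35))*(-2*4) + Y(116) = (0*(-35))*(-2*4) + 116*(-69 + 2*116) = 0*(-8) + 116*(-69 + 232) = 0 + 116*163 = 0 + 18908 = 18908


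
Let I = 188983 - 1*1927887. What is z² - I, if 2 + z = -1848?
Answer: 5161404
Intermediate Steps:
z = -1850 (z = -2 - 1848 = -1850)
I = -1738904 (I = 188983 - 1927887 = -1738904)
z² - I = (-1850)² - 1*(-1738904) = 3422500 + 1738904 = 5161404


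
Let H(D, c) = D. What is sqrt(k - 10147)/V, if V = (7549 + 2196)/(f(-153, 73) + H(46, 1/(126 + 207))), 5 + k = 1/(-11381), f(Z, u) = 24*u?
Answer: 1798*I*sqrt(1314959749853)/110907845 ≈ 18.59*I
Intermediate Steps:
k = -56906/11381 (k = -5 + 1/(-11381) = -5 - 1/11381 = -56906/11381 ≈ -5.0001)
V = 9745/1798 (V = (7549 + 2196)/(24*73 + 46) = 9745/(1752 + 46) = 9745/1798 ≈ 5.4199)
sqrt(k - 10147)/V = sqrt(-56906/11381 - 10147)/(9745/1798) = sqrt(-115539913/11381)*(1798/9745) = (I*sqrt(1314959749853)/11381)*(1798/9745) = 1798*I*sqrt(1314959749853)/110907845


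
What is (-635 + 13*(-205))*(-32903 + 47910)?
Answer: -49523100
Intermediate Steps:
(-635 + 13*(-205))*(-32903 + 47910) = (-635 - 2665)*15007 = -3300*15007 = -49523100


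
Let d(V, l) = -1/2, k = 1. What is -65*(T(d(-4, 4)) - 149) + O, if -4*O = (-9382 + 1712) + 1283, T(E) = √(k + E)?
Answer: 45127/4 - 65*√2/2 ≈ 11236.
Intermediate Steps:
d(V, l) = -½ (d(V, l) = -1*½ = -½)
T(E) = √(1 + E)
O = 6387/4 (O = -((-9382 + 1712) + 1283)/4 = -(-7670 + 1283)/4 = -¼*(-6387) = 6387/4 ≈ 1596.8)
-65*(T(d(-4, 4)) - 149) + O = -65*(√(1 - ½) - 149) + 6387/4 = -65*(√(½) - 149) + 6387/4 = -65*(√2/2 - 149) + 6387/4 = -65*(-149 + √2/2) + 6387/4 = (9685 - 65*√2/2) + 6387/4 = 45127/4 - 65*√2/2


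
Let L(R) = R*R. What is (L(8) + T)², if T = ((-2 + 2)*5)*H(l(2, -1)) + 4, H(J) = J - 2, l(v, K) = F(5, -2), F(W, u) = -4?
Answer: 4624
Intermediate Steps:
l(v, K) = -4
H(J) = -2 + J
L(R) = R²
T = 4 (T = ((-2 + 2)*5)*(-2 - 4) + 4 = (0*5)*(-6) + 4 = 0*(-6) + 4 = 0 + 4 = 4)
(L(8) + T)² = (8² + 4)² = (64 + 4)² = 68² = 4624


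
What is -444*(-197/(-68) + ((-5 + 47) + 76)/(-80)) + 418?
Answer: -36277/170 ≈ -213.39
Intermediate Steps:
-444*(-197/(-68) + ((-5 + 47) + 76)/(-80)) + 418 = -444*(-197*(-1/68) + (42 + 76)*(-1/80)) + 418 = -444*(197/68 + 118*(-1/80)) + 418 = -444*(197/68 - 59/40) + 418 = -444*967/680 + 418 = -107337/170 + 418 = -36277/170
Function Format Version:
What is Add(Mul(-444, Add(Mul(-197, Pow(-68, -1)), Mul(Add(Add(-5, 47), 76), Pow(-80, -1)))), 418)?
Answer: Rational(-36277, 170) ≈ -213.39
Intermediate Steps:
Add(Mul(-444, Add(Mul(-197, Pow(-68, -1)), Mul(Add(Add(-5, 47), 76), Pow(-80, -1)))), 418) = Add(Mul(-444, Add(Mul(-197, Rational(-1, 68)), Mul(Add(42, 76), Rational(-1, 80)))), 418) = Add(Mul(-444, Add(Rational(197, 68), Mul(118, Rational(-1, 80)))), 418) = Add(Mul(-444, Add(Rational(197, 68), Rational(-59, 40))), 418) = Add(Mul(-444, Rational(967, 680)), 418) = Add(Rational(-107337, 170), 418) = Rational(-36277, 170)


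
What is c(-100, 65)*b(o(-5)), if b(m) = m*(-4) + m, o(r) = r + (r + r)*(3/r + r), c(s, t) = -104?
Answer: 15912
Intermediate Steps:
o(r) = r + 2*r*(r + 3/r) (o(r) = r + (2*r)*(r + 3/r) = r + 2*r*(r + 3/r))
b(m) = -3*m (b(m) = -4*m + m = -3*m)
c(-100, 65)*b(o(-5)) = -(-312)*(6 - 5 + 2*(-5)²) = -(-312)*(6 - 5 + 2*25) = -(-312)*(6 - 5 + 50) = -(-312)*51 = -104*(-153) = 15912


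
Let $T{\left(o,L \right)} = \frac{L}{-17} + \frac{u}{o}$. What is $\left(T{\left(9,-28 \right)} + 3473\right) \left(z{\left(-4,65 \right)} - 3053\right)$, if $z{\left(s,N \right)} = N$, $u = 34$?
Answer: $- \frac{176690068}{17} \approx -1.0394 \cdot 10^{7}$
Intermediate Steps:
$T{\left(o,L \right)} = \frac{34}{o} - \frac{L}{17}$ ($T{\left(o,L \right)} = \frac{L}{-17} + \frac{34}{o} = L \left(- \frac{1}{17}\right) + \frac{34}{o} = - \frac{L}{17} + \frac{34}{o} = \frac{34}{o} - \frac{L}{17}$)
$\left(T{\left(9,-28 \right)} + 3473\right) \left(z{\left(-4,65 \right)} - 3053\right) = \left(\left(\frac{34}{9} - - \frac{28}{17}\right) + 3473\right) \left(65 - 3053\right) = \left(\left(34 \cdot \frac{1}{9} + \frac{28}{17}\right) + 3473\right) \left(-2988\right) = \left(\left(\frac{34}{9} + \frac{28}{17}\right) + 3473\right) \left(-2988\right) = \left(\frac{830}{153} + 3473\right) \left(-2988\right) = \frac{532199}{153} \left(-2988\right) = - \frac{176690068}{17}$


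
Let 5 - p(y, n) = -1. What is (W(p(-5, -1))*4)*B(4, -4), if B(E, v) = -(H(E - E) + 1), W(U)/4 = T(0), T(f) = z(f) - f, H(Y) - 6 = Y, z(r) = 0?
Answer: 0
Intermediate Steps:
p(y, n) = 6 (p(y, n) = 5 - 1*(-1) = 5 + 1 = 6)
H(Y) = 6 + Y
T(f) = -f (T(f) = 0 - f = -f)
W(U) = 0 (W(U) = 4*(-1*0) = 4*0 = 0)
B(E, v) = -7 (B(E, v) = -((6 + (E - E)) + 1) = -((6 + 0) + 1) = -(6 + 1) = -1*7 = -7)
(W(p(-5, -1))*4)*B(4, -4) = (0*4)*(-7) = 0*(-7) = 0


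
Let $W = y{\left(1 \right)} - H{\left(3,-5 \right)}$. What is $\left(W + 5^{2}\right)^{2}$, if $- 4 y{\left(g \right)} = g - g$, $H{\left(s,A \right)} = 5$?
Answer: $400$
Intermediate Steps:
$y{\left(g \right)} = 0$ ($y{\left(g \right)} = - \frac{g - g}{4} = \left(- \frac{1}{4}\right) 0 = 0$)
$W = -5$ ($W = 0 - 5 = -5$)
$\left(W + 5^{2}\right)^{2} = \left(-5 + 5^{2}\right)^{2} = \left(-5 + 25\right)^{2} = 20^{2} = 400$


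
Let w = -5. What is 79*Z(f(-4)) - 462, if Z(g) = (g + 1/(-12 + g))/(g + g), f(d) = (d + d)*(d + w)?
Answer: -3650321/8640 ≈ -422.49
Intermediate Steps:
f(d) = 2*d*(-5 + d) (f(d) = (d + d)*(d - 5) = (2*d)*(-5 + d) = 2*d*(-5 + d))
Z(g) = (g + 1/(-12 + g))/(2*g) (Z(g) = (g + 1/(-12 + g))/((2*g)) = (g + 1/(-12 + g))*(1/(2*g)) = (g + 1/(-12 + g))/(2*g))
79*Z(f(-4)) - 462 = 79*((1 + (2*(-4)*(-5 - 4))**2 - 24*(-4)*(-5 - 4))/(2*((2*(-4)*(-5 - 4)))*(-12 + 2*(-4)*(-5 - 4)))) - 462 = 79*((1 + (2*(-4)*(-9))**2 - 24*(-4)*(-9))/(2*((2*(-4)*(-9)))*(-12 + 2*(-4)*(-9)))) - 462 = 79*((1/2)*(1 + 72**2 - 12*72)/(72*(-12 + 72))) - 462 = 79*((1/2)*(1/72)*(1 + 5184 - 864)/60) - 462 = 79*((1/2)*(1/72)*(1/60)*4321) - 462 = 79*(4321/8640) - 462 = 341359/8640 - 462 = -3650321/8640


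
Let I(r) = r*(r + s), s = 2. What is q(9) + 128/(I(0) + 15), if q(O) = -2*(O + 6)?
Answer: -322/15 ≈ -21.467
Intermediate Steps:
I(r) = r*(2 + r) (I(r) = r*(r + 2) = r*(2 + r))
q(O) = -12 - 2*O (q(O) = -2*(6 + O) = -12 - 2*O)
q(9) + 128/(I(0) + 15) = (-12 - 2*9) + 128/(0*(2 + 0) + 15) = (-12 - 18) + 128/(0*2 + 15) = -30 + 128/(0 + 15) = -30 + 128/15 = -322/15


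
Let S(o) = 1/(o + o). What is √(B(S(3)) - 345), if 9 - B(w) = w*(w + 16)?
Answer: I*√12193/6 ≈ 18.404*I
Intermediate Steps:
S(o) = 1/(2*o)
B(w) = 9 - w*(16 + w) (B(w) = 9 - w*(w + 16) = 9 - w*(16 + w))
√(B(S(3)) - 345) = √((9 - ((½)/3)² - 8/3) - 345) = √((9 - ((½)*(⅓))² - 8/3) - 345) = √((9 - (⅙)² - 16*⅙) - 345) = √((9 - 1*1/36 - 8/3) - 345) = √((9 - 1/36 - 8/3) - 345) = √(227/36 - 345) = √(-12193/36) = I*√12193/6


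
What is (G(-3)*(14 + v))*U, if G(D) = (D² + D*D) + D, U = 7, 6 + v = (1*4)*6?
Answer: 3360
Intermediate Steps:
v = 18 (v = -6 + (1*4)*6 = -6 + 4*6 = -6 + 24 = 18)
G(D) = D + 2*D² (G(D) = (D² + D²) + D = 2*D² + D = D + 2*D²)
(G(-3)*(14 + v))*U = ((-3*(1 + 2*(-3)))*(14 + 18))*7 = (-3*(1 - 6)*32)*7 = (-3*(-5)*32)*7 = (15*32)*7 = 480*7 = 3360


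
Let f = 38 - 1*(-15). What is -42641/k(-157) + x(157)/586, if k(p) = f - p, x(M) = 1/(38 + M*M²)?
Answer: -8058365706133/39686142405 ≈ -203.05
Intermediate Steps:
f = 53 (f = 38 + 15 = 53)
x(M) = 1/(38 + M³)
k(p) = 53 - p
-42641/k(-157) + x(157)/586 = -42641/(53 - 1*(-157)) + 1/((38 + 157³)*586) = -42641/(53 + 157) + (1/586)/(38 + 3869893) = -42641/210 + (1/586)/3869931 = -42641*1/210 + (1/3869931)*(1/586) = -42641/210 + 1/2267779566 = -8058365706133/39686142405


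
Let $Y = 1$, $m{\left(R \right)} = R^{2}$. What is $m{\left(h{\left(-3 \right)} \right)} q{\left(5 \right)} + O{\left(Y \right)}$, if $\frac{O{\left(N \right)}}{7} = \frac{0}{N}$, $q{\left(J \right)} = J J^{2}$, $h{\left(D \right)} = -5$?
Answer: $3125$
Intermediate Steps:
$q{\left(J \right)} = J^{3}$
$O{\left(N \right)} = 0$ ($O{\left(N \right)} = 7 \frac{0}{N} = 7 \cdot 0 = 0$)
$m{\left(h{\left(-3 \right)} \right)} q{\left(5 \right)} + O{\left(Y \right)} = \left(-5\right)^{2} \cdot 5^{3} + 0 = 25 \cdot 125 + 0 = 3125 + 0 = 3125$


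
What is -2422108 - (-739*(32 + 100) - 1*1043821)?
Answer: -1280739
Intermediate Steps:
-2422108 - (-739*(32 + 100) - 1*1043821) = -2422108 - (-739*132 - 1043821) = -2422108 - (-97548 - 1043821) = -2422108 - 1*(-1141369) = -2422108 + 1141369 = -1280739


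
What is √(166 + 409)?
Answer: 5*√23 ≈ 23.979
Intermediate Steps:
√(166 + 409) = √575 = 5*√23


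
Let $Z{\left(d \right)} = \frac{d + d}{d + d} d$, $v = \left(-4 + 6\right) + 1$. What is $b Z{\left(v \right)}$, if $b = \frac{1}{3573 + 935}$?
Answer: $\frac{3}{4508} \approx 0.00066548$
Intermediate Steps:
$v = 3$ ($v = 2 + 1 = 3$)
$Z{\left(d \right)} = d$ ($Z{\left(d \right)} = \frac{2 d}{2 d} d = 2 d \frac{1}{2 d} d = 1 d = d$)
$b = \frac{1}{4508} \approx 0.00022183$
$b Z{\left(v \right)} = \frac{1}{4508} \cdot 3 = \frac{3}{4508}$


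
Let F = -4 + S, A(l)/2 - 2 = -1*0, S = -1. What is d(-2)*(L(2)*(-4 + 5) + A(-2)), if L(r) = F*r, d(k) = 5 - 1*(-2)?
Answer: -42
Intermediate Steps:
A(l) = 4 (A(l) = 4 + 2*(-1*0) = 4 + 2*0 = 4 + 0 = 4)
d(k) = 7 (d(k) = 5 + 2 = 7)
F = -5 (F = -4 - 1 = -5)
L(r) = -5*r
d(-2)*(L(2)*(-4 + 5) + A(-2)) = 7*((-5*2)*(-4 + 5) + 4) = 7*(-10*1 + 4) = 7*(-10 + 4) = 7*(-6) = -42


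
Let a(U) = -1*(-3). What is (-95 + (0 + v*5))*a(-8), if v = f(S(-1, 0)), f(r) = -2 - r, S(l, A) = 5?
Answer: -390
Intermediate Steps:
v = -7 (v = -2 - 1*5 = -2 - 5 = -7)
a(U) = 3
(-95 + (0 + v*5))*a(-8) = (-95 + (0 - 7*5))*3 = (-95 + (0 - 35))*3 = (-95 - 35)*3 = -130*3 = -390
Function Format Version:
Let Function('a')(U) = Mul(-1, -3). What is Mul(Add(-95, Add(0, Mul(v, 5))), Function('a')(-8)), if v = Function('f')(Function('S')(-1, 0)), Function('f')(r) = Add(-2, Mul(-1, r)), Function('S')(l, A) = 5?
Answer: -390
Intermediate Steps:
v = -7 (v = Add(-2, Mul(-1, 5)) = Add(-2, -5) = -7)
Function('a')(U) = 3
Mul(Add(-95, Add(0, Mul(v, 5))), Function('a')(-8)) = Mul(Add(-95, Add(0, Mul(-7, 5))), 3) = Mul(Add(-95, Add(0, -35)), 3) = Mul(Add(-95, -35), 3) = Mul(-130, 3) = -390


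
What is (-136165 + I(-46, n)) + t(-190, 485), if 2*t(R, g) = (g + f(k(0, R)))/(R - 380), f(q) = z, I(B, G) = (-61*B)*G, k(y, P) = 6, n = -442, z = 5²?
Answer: -52303863/38 ≈ -1.3764e+6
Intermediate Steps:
z = 25
I(B, G) = -61*B*G
f(q) = 25
t(R, g) = (25 + g)/(2*(-380 + R)) (t(R, g) = ((g + 25)/(R - 380))/2 = ((25 + g)/(-380 + R))/2 = (25 + g)/(2*(-380 + R)))
(-136165 + I(-46, n)) + t(-190, 485) = (-136165 - 61*(-46)*(-442)) + (25 + 485)/(2*(-380 - 190)) = (-136165 - 1240252) + (½)*510/(-570) = -1376417 + (½)*(-1/570)*510 = -1376417 - 17/38 = -52303863/38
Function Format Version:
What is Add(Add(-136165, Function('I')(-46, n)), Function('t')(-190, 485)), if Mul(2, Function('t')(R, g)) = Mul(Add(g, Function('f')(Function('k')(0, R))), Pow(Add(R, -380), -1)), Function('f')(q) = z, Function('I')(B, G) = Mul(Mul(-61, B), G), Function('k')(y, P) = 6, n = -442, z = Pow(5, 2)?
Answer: Rational(-52303863, 38) ≈ -1.3764e+6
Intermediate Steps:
z = 25
Function('I')(B, G) = Mul(-61, B, G)
Function('f')(q) = 25
Function('t')(R, g) = Mul(Rational(1, 2), Pow(Add(-380, R), -1), Add(25, g)) (Function('t')(R, g) = Mul(Rational(1, 2), Mul(Add(g, 25), Pow(Add(R, -380), -1))) = Mul(Rational(1, 2), Mul(Add(25, g), Pow(Add(-380, R), -1))) = Mul(Rational(1, 2), Mul(Pow(Add(-380, R), -1), Add(25, g))) = Mul(Rational(1, 2), Pow(Add(-380, R), -1), Add(25, g)))
Add(Add(-136165, Function('I')(-46, n)), Function('t')(-190, 485)) = Add(Add(-136165, Mul(-61, -46, -442)), Mul(Rational(1, 2), Pow(Add(-380, -190), -1), Add(25, 485))) = Add(Add(-136165, -1240252), Mul(Rational(1, 2), Pow(-570, -1), 510)) = Add(-1376417, Mul(Rational(1, 2), Rational(-1, 570), 510)) = Add(-1376417, Rational(-17, 38)) = Rational(-52303863, 38)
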